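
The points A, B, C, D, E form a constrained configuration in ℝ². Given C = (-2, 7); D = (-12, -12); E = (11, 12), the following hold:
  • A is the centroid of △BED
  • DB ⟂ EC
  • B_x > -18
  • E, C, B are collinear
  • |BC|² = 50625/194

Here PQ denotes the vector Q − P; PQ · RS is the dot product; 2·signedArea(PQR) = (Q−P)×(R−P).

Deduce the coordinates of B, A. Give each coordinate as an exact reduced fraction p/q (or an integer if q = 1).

1. B_x = -3313/194  [E, C, B are collinear ∩ DB ⟂ EC]
2. B_y = 233/194  [E, C, B are collinear ∩ DB ⟂ EC]
   → B = (-3313/194, 233/194)
3. A_x = -1169/194  [A is the centroid of △BED]
4. A_y = 233/582  [A is the centroid of △BED]
   → A = (-1169/194, 233/582)

A = (-1169/194, 233/582)
B = (-3313/194, 233/194)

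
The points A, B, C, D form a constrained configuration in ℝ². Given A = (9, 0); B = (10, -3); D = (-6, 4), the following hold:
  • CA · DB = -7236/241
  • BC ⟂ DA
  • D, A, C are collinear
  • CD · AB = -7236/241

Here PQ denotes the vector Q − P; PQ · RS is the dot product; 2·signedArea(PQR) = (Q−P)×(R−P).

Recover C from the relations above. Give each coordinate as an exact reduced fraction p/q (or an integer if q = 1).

1. C_x = 2574/241  [D, A, C are collinear ∩ BC ⟂ DA]
2. C_y = -108/241  [D, A, C are collinear ∩ BC ⟂ DA]
   → C = (2574/241, -108/241)

C = (2574/241, -108/241)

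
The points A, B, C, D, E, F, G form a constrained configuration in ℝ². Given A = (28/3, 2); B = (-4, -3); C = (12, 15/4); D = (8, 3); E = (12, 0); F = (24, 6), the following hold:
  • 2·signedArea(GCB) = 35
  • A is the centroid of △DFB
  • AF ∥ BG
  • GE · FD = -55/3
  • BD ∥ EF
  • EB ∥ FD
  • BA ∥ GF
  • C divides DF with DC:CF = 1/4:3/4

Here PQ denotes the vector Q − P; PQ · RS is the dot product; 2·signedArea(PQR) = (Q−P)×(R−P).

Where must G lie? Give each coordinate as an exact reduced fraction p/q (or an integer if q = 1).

1. G_x = 32/3  [BA ∥ GF ∩ AF ∥ BG]
2. G_y = 1  [BA ∥ GF ∩ AF ∥ BG]
   → G = (32/3, 1)

G = (32/3, 1)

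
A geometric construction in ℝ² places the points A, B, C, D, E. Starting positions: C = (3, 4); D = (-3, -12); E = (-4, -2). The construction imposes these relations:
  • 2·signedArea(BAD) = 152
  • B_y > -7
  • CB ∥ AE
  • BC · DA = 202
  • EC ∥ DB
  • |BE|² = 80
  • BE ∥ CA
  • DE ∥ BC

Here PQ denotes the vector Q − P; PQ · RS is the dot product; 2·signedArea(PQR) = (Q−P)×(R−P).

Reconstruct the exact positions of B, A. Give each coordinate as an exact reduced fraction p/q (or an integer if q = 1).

1. B_x = 4  [DE ∥ BC ∩ EC ∥ DB]
2. B_y = -6  [DE ∥ BC ∩ EC ∥ DB]
   → B = (4, -6)
3. A_x = -5  [CB ∥ AE ∩ BE ∥ CA]
4. A_y = 8  [CB ∥ AE ∩ BE ∥ CA]
   → A = (-5, 8)

A = (-5, 8)
B = (4, -6)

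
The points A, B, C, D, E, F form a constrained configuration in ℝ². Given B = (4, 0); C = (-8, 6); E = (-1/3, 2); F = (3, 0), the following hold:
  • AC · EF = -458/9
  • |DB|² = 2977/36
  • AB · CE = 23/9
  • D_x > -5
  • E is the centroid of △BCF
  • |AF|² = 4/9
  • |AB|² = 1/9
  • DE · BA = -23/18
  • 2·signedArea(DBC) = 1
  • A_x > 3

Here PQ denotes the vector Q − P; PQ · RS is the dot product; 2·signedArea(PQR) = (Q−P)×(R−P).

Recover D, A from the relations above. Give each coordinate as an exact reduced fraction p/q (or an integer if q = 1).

1. A_x = 11/3  [AB · CE = 23/9 ∩ AC · EF = -458/9]
2. A_y = 0  [AB · CE = 23/9 ∩ AC · EF = -458/9]
   → A = (11/3, 0)
3. D_x = -25/6  [2·signedArea(DBC) = 1 ∩ DE · BA = -23/18]
4. D_y = 4  [2·signedArea(DBC) = 1 ∩ DE · BA = -23/18]
   → D = (-25/6, 4)

A = (11/3, 0)
D = (-25/6, 4)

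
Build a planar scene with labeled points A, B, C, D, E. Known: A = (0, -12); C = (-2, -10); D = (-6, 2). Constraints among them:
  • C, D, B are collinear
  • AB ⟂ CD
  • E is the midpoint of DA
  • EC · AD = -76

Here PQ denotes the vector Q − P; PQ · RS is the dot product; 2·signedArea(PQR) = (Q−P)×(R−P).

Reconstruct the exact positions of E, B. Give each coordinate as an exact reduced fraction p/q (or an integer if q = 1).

B = (-6/5, -62/5)
E = (-3, -5)

1. E_x = -3  [E is the midpoint of DA]
2. E_y = -5  [E is the midpoint of DA]
   → E = (-3, -5)
3. B_x = -6/5  [C, D, B are collinear ∩ AB ⟂ CD]
4. B_y = -62/5  [C, D, B are collinear ∩ AB ⟂ CD]
   → B = (-6/5, -62/5)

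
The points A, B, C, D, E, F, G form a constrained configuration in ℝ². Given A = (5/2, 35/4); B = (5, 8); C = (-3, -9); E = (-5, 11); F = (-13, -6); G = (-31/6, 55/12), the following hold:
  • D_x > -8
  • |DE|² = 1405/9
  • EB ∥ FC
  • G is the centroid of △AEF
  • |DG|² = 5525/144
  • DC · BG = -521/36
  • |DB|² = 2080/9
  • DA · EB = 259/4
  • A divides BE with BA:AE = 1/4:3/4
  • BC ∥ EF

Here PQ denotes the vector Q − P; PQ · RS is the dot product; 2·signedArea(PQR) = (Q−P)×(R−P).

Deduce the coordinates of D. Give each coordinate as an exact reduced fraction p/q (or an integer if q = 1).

D = (-7, -4/3)

1. D_x = -7  [DA · EB = 259/4 ∩ DC · BG = -521/36]
2. D_y = -4/3  [DA · EB = 259/4 ∩ DC · BG = -521/36]
   → D = (-7, -4/3)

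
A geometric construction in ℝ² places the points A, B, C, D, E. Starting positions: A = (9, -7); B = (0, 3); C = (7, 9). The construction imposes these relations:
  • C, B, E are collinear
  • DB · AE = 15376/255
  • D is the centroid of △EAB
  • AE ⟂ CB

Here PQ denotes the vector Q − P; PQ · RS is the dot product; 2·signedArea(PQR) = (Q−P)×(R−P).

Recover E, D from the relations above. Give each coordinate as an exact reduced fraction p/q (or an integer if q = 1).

D = (262/85, -67/255)
E = (21/85, 273/85)

1. E_x = 21/85  [C, B, E are collinear ∩ AE ⟂ CB]
2. E_y = 273/85  [C, B, E are collinear ∩ AE ⟂ CB]
   → E = (21/85, 273/85)
3. D_x = 262/85  [D is the centroid of △EAB]
4. D_y = -67/255  [D is the centroid of △EAB]
   → D = (262/85, -67/255)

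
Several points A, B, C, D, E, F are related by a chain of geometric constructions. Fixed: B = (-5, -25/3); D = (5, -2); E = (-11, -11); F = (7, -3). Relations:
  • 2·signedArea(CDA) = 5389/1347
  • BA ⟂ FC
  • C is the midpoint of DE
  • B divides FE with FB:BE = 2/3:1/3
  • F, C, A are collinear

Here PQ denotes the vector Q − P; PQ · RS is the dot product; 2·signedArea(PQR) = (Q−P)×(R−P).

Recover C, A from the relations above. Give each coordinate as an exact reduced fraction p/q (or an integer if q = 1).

1. C_x = -3  [C is the midpoint of DE]
2. C_y = -13/2  [C is the midpoint of DE]
   → C = (-3, -13/2)
3. A_x = -7211/1347  [F, C, A are collinear ∩ BA ⟂ FC]
4. A_y = -9865/1347  [F, C, A are collinear ∩ BA ⟂ FC]
   → A = (-7211/1347, -9865/1347)

A = (-7211/1347, -9865/1347)
C = (-3, -13/2)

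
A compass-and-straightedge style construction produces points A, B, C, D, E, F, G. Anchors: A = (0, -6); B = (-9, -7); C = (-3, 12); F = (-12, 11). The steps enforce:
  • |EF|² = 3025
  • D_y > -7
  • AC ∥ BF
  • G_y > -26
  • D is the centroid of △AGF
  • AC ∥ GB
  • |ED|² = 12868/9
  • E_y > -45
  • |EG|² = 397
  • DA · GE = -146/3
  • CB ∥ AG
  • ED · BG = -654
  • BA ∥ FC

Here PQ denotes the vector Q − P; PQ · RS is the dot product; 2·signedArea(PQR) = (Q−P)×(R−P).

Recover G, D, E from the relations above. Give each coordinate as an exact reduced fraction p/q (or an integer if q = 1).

1. G_x = -6  [AC ∥ GB ∩ CB ∥ AG]
2. G_y = -25  [AC ∥ GB ∩ CB ∥ AG]
   → G = (-6, -25)
3. D_x = -6  [D is the centroid of △AGF]
4. D_y = -20/3  [D is the centroid of △AGF]
   → D = (-6, -20/3)
5. E_x = -12  [ED · BG = -654 ∩ DA · GE = -146/3]
6. E_y = -44  [ED · BG = -654 ∩ DA · GE = -146/3]
   → E = (-12, -44)

D = (-6, -20/3)
E = (-12, -44)
G = (-6, -25)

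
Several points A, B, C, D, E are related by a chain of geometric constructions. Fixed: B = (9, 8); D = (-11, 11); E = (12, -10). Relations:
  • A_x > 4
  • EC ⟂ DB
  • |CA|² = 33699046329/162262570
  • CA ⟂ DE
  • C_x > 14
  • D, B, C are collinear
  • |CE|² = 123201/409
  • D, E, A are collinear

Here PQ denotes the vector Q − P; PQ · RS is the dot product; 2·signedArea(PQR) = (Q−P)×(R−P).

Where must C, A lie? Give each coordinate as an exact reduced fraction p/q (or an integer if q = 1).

A = (1927137/396730, -1380079/396730)
C = (5961/409, 2930/409)

1. C_x = 5961/409  [D, B, C are collinear ∩ EC ⟂ DB]
2. C_y = 2930/409  [D, B, C are collinear ∩ EC ⟂ DB]
   → C = (5961/409, 2930/409)
3. A_x = 1927137/396730  [D, E, A are collinear ∩ CA ⟂ DE]
4. A_y = -1380079/396730  [D, E, A are collinear ∩ CA ⟂ DE]
   → A = (1927137/396730, -1380079/396730)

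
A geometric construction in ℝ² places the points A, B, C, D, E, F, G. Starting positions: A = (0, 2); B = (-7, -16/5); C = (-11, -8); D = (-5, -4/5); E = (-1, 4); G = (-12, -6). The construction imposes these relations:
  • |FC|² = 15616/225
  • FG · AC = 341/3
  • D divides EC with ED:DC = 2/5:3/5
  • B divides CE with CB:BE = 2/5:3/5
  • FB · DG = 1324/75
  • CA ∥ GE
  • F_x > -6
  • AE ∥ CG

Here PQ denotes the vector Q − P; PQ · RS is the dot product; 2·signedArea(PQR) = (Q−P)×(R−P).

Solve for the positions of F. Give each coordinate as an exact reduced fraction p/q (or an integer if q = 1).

F = (-17/3, -8/5)

1. F_x = -17/3  [FG · AC = 341/3 ∩ FB · DG = 1324/75]
2. F_y = -8/5  [FG · AC = 341/3 ∩ FB · DG = 1324/75]
   → F = (-17/3, -8/5)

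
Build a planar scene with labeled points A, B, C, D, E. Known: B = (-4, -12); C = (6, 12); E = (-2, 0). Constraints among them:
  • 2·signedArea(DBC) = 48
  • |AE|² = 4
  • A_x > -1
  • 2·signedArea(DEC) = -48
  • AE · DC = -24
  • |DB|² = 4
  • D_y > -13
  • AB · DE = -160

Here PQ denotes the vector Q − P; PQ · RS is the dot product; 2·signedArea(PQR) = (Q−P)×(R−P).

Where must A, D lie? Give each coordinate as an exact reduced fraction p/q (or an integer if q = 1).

1. D_x = -6  [2·signedArea(DBC) = 48 ∩ 2·signedArea(DEC) = -48]
2. D_y = -12  [2·signedArea(DBC) = 48 ∩ 2·signedArea(DEC) = -48]
   → D = (-6, -12)
3. A_x = 0  [AE · DC = -24 ∩ AB · DE = -160]
4. A_y = 0  [AE · DC = -24 ∩ AB · DE = -160]
   → A = (0, 0)

A = (0, 0)
D = (-6, -12)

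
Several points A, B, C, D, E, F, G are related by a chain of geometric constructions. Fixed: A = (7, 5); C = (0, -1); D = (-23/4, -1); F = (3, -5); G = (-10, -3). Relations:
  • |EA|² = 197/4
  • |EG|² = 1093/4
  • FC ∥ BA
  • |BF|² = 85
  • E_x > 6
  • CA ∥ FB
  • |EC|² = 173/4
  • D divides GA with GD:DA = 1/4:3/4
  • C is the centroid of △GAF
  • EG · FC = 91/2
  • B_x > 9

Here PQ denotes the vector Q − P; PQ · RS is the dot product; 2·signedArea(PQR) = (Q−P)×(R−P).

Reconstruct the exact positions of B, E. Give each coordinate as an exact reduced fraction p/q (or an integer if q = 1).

B = (10, 1)
E = (13/2, -2)

1. B_x = 10  [FC ∥ BA ∩ CA ∥ FB]
2. B_y = 1  [FC ∥ BA ∩ CA ∥ FB]
   → B = (10, 1)
3. E_x = 13/2  [line 3·x + -4·y + -55/2 = 0 ∩ |EC|² = 173/4]
4. E_y = -2  [line 3·x + -4·y + -55/2 = 0 ∩ |EC|² = 173/4]
   → E = (13/2, -2)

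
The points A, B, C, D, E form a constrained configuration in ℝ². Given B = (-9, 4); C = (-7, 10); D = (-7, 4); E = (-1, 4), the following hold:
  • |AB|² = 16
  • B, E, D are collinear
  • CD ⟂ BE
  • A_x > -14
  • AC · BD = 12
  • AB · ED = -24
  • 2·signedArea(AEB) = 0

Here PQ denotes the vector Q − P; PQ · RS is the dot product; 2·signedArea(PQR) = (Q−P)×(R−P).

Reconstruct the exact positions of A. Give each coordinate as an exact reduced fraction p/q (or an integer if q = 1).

A = (-13, 4)

1. A_x = -13  [2·signedArea(AEB) = 0 ∩ AC · BD = 12]
2. A_y = 4  [2·signedArea(AEB) = 0 ∩ AC · BD = 12]
   → A = (-13, 4)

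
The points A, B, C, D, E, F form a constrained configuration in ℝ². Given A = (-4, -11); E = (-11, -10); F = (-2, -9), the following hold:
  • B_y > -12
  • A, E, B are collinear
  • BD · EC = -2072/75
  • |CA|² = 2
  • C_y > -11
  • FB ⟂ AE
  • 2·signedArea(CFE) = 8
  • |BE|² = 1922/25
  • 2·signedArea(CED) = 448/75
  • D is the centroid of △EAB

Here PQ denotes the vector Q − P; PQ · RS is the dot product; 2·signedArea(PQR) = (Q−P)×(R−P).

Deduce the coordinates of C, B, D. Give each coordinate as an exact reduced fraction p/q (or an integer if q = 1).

1. B_x = -58/25  [A, E, B are collinear ∩ FB ⟂ AE]
2. B_y = -281/25  [A, E, B are collinear ∩ FB ⟂ AE]
   → B = (-58/25, -281/25)
3. D_x = -433/75  [D is the centroid of △EAB]
4. D_y = -806/75  [D is the centroid of △EAB]
   → D = (-433/75, -806/75)
5. C_x = -3  [2·signedArea(CFE) = 8 ∩ BD · EC = -2072/75]
6. C_y = -10  [2·signedArea(CFE) = 8 ∩ BD · EC = -2072/75]
   → C = (-3, -10)

B = (-58/25, -281/25)
C = (-3, -10)
D = (-433/75, -806/75)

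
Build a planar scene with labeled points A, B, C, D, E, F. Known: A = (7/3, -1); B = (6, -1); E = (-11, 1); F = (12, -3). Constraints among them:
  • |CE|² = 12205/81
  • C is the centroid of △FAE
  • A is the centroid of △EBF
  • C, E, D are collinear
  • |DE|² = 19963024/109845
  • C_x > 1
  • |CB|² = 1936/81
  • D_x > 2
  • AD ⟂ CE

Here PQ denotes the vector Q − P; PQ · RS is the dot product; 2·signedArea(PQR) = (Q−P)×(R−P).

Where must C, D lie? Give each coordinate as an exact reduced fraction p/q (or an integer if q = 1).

1. C_x = 10/9  [C is the centroid of △FAE]
2. C_y = -1  [C is the centroid of △FAE]
   → C = (10/9, -1)
3. D_x = 84247/36615  [C, E, D are collinear ∩ AD ⟂ CE]
4. D_y = -14603/12205  [C, E, D are collinear ∩ AD ⟂ CE]
   → D = (84247/36615, -14603/12205)

C = (10/9, -1)
D = (84247/36615, -14603/12205)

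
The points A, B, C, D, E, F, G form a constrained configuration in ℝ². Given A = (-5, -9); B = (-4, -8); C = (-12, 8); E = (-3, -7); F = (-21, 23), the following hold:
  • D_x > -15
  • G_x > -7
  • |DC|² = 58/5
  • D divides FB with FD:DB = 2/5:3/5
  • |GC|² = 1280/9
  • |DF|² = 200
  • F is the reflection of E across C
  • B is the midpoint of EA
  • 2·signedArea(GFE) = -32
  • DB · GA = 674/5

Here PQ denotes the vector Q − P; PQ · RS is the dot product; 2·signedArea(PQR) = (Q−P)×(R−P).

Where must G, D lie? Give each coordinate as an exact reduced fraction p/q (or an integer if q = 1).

D = (-71/5, 53/5)
G = (-20/3, -8/3)

1. G_x = -20/3  [line 30·x + 18·y + 248 = 0 ∩ |GC|² = 1280/9]
2. G_y = -8/3  [line 30·x + 18·y + 248 = 0 ∩ |GC|² = 1280/9]
   → G = (-20/3, -8/3)
3. D_x = -71/5  [D divides FB with FD:DB = 2/5:3/5]
4. D_y = 53/5  [D divides FB with FD:DB = 2/5:3/5]
   → D = (-71/5, 53/5)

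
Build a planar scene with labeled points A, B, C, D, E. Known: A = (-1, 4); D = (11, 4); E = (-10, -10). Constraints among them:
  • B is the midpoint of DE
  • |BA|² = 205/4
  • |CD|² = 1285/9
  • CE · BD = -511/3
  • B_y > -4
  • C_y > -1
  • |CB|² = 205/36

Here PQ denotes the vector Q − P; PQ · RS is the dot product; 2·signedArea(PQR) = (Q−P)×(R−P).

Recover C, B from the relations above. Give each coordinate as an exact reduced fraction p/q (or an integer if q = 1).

B = (1/2, -3)
C = (0, -2/3)

1. B_x = 1/2  [B is the midpoint of DE]
2. B_y = -3  [B is the midpoint of DE]
   → B = (1/2, -3)
3. C_x = 0  [line -21/2·x + -7·y + -14/3 = 0 ∩ |CB|² = 205/36]
4. C_y = -2/3  [line -21/2·x + -7·y + -14/3 = 0 ∩ |CB|² = 205/36]
   → C = (0, -2/3)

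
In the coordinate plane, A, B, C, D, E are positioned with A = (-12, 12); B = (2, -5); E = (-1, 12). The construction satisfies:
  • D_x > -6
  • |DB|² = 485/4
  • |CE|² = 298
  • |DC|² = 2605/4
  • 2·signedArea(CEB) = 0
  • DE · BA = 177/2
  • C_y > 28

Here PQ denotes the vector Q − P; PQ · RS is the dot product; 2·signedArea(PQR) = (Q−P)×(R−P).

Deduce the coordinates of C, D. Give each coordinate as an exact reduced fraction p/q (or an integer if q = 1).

C = (-4, 29)
D = (-5, 7/2)

1. C_x = -4  [line 17·x + 3·y + -19 = 0 ∩ |CE|² = 298]
2. C_y = 29  [line 17·x + 3·y + -19 = 0 ∩ |CE|² = 298]
   → C = (-4, 29)
3. D_x = -5  [line 14·x + -17·y + 259/2 = 0 ∩ |DB|² = 485/4]
4. D_y = 7/2  [line 14·x + -17·y + 259/2 = 0 ∩ |DB|² = 485/4]
   → D = (-5, 7/2)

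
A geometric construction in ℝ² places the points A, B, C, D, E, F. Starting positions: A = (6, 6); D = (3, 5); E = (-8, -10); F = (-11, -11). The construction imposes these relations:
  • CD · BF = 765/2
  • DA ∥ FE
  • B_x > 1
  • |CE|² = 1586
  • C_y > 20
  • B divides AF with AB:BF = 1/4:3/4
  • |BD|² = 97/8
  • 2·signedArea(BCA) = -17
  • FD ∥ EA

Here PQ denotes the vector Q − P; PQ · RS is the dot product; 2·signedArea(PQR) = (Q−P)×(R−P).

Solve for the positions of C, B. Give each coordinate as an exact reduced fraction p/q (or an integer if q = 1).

B = (7/4, 7/4)
C = (17, 21)

1. B_x = 7/4  [B divides AF with AB:BF = 1/4:3/4]
2. B_y = 7/4  [B divides AF with AB:BF = 1/4:3/4]
   → B = (7/4, 7/4)
3. C_x = 17  [CD · BF = 765/2 ∩ 2·signedArea(BCA) = -17]
4. C_y = 21  [CD · BF = 765/2 ∩ 2·signedArea(BCA) = -17]
   → C = (17, 21)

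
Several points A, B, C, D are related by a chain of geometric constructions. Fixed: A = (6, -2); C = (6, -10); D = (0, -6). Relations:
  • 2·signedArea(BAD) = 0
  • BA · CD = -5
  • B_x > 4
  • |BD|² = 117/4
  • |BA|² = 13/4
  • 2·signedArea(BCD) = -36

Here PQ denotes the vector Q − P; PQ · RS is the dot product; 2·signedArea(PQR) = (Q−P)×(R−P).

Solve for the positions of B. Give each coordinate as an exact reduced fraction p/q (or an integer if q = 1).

B = (9/2, -3)

1. B_x = 9/2  [2·signedArea(BAD) = 0 ∩ 2·signedArea(BCD) = -36]
2. B_y = -3  [2·signedArea(BAD) = 0 ∩ 2·signedArea(BCD) = -36]
   → B = (9/2, -3)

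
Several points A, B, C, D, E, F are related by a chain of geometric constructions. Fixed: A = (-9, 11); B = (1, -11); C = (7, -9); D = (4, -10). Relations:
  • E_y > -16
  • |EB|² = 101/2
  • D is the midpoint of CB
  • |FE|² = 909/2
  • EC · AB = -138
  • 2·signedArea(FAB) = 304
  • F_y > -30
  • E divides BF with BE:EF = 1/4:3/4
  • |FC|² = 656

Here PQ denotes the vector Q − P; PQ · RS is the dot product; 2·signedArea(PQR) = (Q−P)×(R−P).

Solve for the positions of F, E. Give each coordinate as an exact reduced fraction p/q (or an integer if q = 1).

1. E_x = 13/2  [line -10·x + 22·y + 406 = 0 ∩ |EB|² = 101/2]
2. E_y = -31/2  [line -10·x + 22·y + 406 = 0 ∩ |EB|² = 101/2]
   → E = (13/2, -31/2)
3. F_x = 23  [2·signedArea(FAB) = 304 ∩ E divides BF with BE:EF = 1/4:3/4]
4. F_y = -29  [2·signedArea(FAB) = 304 ∩ E divides BF with BE:EF = 1/4:3/4]
   → F = (23, -29)

E = (13/2, -31/2)
F = (23, -29)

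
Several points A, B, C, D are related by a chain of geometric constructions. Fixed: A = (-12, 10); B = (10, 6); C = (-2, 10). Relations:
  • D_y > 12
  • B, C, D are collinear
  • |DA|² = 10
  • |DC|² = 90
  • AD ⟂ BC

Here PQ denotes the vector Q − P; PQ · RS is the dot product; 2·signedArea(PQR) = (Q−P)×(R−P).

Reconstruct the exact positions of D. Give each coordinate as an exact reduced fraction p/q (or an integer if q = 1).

D = (-11, 13)

1. D_x = -11  [B, C, D are collinear ∩ AD ⟂ BC]
2. D_y = 13  [B, C, D are collinear ∩ AD ⟂ BC]
   → D = (-11, 13)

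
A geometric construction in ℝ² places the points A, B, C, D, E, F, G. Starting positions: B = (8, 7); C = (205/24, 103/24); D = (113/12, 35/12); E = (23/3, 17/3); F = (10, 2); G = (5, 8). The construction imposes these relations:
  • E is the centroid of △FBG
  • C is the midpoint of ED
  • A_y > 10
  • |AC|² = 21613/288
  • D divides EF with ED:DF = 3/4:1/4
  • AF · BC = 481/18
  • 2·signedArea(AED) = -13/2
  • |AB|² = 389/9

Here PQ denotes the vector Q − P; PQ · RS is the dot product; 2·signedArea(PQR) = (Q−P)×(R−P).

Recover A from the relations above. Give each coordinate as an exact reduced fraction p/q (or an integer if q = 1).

A = (7/3, 31/3)

1. A_x = 7/3  [AF · BC = 481/18 ∩ 2·signedArea(AED) = -13/2]
2. A_y = 31/3  [AF · BC = 481/18 ∩ 2·signedArea(AED) = -13/2]
   → A = (7/3, 31/3)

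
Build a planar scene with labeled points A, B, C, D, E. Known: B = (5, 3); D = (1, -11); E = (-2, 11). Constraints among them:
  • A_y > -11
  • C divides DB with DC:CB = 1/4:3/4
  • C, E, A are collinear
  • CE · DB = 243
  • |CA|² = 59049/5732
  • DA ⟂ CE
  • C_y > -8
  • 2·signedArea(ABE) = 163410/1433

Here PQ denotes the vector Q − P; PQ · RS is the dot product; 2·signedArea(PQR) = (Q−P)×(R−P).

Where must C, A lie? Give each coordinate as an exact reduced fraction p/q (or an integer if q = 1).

1. C_x = 2  [C divides DB with DC:CB = 1/4:3/4]
2. C_y = -15/2  [C divides DB with DC:CB = 1/4:3/4]
   → C = (2, -15/2)
3. A_x = 3838/1433  [C, E, A are collinear ∩ DA ⟂ CE]
4. A_y = -15243/1433  [C, E, A are collinear ∩ DA ⟂ CE]
   → A = (3838/1433, -15243/1433)

A = (3838/1433, -15243/1433)
C = (2, -15/2)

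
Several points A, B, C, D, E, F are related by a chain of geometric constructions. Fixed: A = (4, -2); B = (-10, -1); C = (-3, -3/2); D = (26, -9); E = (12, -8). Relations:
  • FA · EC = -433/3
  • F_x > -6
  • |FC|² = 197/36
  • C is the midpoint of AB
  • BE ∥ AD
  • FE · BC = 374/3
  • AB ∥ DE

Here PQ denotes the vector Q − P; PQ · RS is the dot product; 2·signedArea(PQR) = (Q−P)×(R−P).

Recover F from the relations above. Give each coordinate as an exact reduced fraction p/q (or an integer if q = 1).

F = (-16/3, -4/3)

1. F_x = -16/3  [FA · EC = -433/3 ∩ FE · BC = 374/3]
2. F_y = -4/3  [FA · EC = -433/3 ∩ FE · BC = 374/3]
   → F = (-16/3, -4/3)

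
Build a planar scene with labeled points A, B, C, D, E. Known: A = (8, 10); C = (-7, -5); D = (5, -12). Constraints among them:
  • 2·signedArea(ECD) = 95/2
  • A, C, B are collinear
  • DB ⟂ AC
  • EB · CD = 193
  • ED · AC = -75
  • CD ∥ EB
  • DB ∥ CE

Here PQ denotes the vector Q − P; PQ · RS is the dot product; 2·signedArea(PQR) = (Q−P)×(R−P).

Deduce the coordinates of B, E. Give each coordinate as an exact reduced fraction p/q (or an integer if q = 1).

B = (-9/2, -5/2)
E = (-33/2, 9/2)

1. B_x = -9/2  [A, C, B are collinear ∩ DB ⟂ AC]
2. B_y = -5/2  [A, C, B are collinear ∩ DB ⟂ AC]
   → B = (-9/2, -5/2)
3. E_x = -33/2  [CD ∥ EB ∩ DB ∥ CE]
4. E_y = 9/2  [CD ∥ EB ∩ DB ∥ CE]
   → E = (-33/2, 9/2)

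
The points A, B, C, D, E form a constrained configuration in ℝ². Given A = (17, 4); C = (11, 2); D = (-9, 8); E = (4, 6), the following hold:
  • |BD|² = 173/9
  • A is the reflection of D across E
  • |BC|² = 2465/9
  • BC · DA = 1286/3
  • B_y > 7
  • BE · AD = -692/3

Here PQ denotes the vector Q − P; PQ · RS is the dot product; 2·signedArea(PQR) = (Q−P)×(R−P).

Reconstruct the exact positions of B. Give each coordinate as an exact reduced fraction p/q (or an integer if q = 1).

B = (-14/3, 22/3)

1. B_x = -14/3  [line 26·x + -4·y + 452/3 = 0 ∩ |BD|² = 173/9]
2. B_y = 22/3  [line 26·x + -4·y + 452/3 = 0 ∩ |BD|² = 173/9]
   → B = (-14/3, 22/3)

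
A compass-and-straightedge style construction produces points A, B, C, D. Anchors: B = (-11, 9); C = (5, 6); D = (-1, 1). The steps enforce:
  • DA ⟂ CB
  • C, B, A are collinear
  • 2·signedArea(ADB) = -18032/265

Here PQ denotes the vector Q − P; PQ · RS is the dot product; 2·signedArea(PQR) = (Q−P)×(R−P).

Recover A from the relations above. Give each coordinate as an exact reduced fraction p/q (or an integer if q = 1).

A = (29/265, 1833/265)

1. A_x = 29/265  [C, B, A are collinear ∩ DA ⟂ CB]
2. A_y = 1833/265  [C, B, A are collinear ∩ DA ⟂ CB]
   → A = (29/265, 1833/265)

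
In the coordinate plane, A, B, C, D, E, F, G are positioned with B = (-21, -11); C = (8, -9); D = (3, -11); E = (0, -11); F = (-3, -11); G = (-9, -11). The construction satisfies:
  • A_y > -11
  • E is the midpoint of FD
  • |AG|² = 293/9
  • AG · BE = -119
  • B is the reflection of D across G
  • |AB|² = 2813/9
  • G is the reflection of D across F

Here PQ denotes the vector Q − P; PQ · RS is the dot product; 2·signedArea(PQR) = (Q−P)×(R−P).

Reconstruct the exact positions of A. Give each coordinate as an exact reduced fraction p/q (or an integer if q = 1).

A = (-10/3, -31/3)

1. A_x = -10/3  [AG · BE = -119]
2. A_y = -31/3  [|AB|² = 2813/9]
   → A = (-10/3, -31/3)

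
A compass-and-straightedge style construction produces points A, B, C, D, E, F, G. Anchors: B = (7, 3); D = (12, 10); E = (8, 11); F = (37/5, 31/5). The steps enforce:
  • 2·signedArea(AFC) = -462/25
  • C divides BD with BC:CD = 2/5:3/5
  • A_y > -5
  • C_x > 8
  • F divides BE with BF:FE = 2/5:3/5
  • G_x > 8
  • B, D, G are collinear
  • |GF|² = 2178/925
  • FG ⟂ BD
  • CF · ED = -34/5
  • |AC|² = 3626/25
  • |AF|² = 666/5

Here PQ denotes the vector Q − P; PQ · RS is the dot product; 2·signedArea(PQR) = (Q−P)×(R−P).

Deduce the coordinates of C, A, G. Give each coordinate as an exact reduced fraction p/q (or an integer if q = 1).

1. C_x = 9  [C divides BD with BC:CD = 2/5:3/5]
2. C_y = 29/5  [C divides BD with BC:CD = 2/5:3/5]
   → C = (9, 29/5)
3. A_x = 2  [line 2/5·x + 8/5·y + 28/5 = 0 ∩ |AF|² = 666/5]
4. A_y = -4  [line 2/5·x + 8/5·y + 28/5 = 0 ∩ |AF|² = 666/5]
   → A = (2, -4)
5. G_x = 320/37  [B, D, G are collinear ∩ FG ⟂ BD]
6. G_y = 982/185  [B, D, G are collinear ∩ FG ⟂ BD]
   → G = (320/37, 982/185)

A = (2, -4)
C = (9, 29/5)
G = (320/37, 982/185)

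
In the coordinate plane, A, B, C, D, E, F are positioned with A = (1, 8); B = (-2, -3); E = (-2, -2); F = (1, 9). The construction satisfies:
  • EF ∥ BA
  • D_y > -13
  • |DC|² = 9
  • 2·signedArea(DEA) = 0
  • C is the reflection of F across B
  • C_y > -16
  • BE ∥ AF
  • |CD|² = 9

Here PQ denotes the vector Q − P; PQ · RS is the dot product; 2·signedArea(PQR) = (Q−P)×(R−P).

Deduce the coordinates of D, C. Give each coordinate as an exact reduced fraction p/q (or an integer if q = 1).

1. C_x = -5  [C is the reflection of F across B]
2. C_y = -15  [C is the reflection of F across B]
   → C = (-5, -15)
3. D_x = -5  [line -10·x + 3·y + -14 = 0 ∩ |DC|² = 9]
4. D_y = -12  [line -10·x + 3·y + -14 = 0 ∩ |DC|² = 9]
   → D = (-5, -12)

C = (-5, -15)
D = (-5, -12)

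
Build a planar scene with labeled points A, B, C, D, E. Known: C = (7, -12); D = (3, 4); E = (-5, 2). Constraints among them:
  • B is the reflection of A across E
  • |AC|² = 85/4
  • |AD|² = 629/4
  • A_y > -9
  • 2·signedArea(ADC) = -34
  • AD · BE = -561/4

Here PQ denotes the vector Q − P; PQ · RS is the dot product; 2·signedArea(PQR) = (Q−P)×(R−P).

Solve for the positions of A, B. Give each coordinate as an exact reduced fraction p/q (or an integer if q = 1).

1. A_x = 4  [line 16·x + 4·y + -30 = 0 ∩ |AC|² = 85/4]
2. A_y = -17/2  [line 16·x + 4·y + -30 = 0 ∩ |AC|² = 85/4]
   → A = (4, -17/2)
3. B_x = -14  [AD · BE = -561/4 ∩ B is the reflection of A across E]
4. B_y = 25/2  [AD · BE = -561/4 ∩ B is the reflection of A across E]
   → B = (-14, 25/2)

A = (4, -17/2)
B = (-14, 25/2)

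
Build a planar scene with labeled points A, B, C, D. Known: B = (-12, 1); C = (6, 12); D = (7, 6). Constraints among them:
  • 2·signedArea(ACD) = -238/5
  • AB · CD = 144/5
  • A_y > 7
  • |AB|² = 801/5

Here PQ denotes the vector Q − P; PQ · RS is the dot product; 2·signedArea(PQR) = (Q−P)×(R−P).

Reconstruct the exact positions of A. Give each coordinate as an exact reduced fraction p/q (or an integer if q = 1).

1. A_x = -6/5  [2·signedArea(ACD) = -238/5 ∩ AB · CD = 144/5]
2. A_y = 38/5  [2·signedArea(ACD) = -238/5 ∩ AB · CD = 144/5]
   → A = (-6/5, 38/5)

A = (-6/5, 38/5)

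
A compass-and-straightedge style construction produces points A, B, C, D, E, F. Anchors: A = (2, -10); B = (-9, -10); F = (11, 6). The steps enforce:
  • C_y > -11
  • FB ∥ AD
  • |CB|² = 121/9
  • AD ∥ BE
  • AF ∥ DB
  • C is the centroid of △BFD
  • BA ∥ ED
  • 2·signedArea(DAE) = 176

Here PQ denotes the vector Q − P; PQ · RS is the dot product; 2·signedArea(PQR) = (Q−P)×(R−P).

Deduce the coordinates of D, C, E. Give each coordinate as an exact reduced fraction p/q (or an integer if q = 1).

C = (-16/3, -10)
D = (-18, -26)
E = (-29, -26)

1. D_x = -18  [AF ∥ DB ∩ FB ∥ AD]
2. D_y = -26  [AF ∥ DB ∩ FB ∥ AD]
   → D = (-18, -26)
3. C_x = -16/3  [C is the centroid of △BFD]
4. C_y = -10  [C is the centroid of △BFD]
   → C = (-16/3, -10)
5. E_x = -29  [BA ∥ ED ∩ AD ∥ BE]
6. E_y = -26  [BA ∥ ED ∩ AD ∥ BE]
   → E = (-29, -26)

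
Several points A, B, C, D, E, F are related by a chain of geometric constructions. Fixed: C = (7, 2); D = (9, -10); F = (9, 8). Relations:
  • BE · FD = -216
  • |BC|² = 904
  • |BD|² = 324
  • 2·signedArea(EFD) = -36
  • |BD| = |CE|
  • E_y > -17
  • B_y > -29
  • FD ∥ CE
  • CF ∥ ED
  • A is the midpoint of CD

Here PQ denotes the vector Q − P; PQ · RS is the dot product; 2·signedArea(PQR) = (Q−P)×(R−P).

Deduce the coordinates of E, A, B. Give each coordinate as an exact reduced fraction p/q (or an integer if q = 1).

A = (8, -4)
B = (9, -28)
E = (7, -16)

1. E_x = 7  [CF ∥ ED ∩ FD ∥ CE]
2. E_y = -16  [CF ∥ ED ∩ FD ∥ CE]
   → E = (7, -16)
3. A_x = 8  [A is the midpoint of CD]
4. A_y = -4  [A is the midpoint of CD]
   → A = (8, -4)
5. B_y = -28  [BE · FD = -216]
6. B_x = 9  [|BD|² = 324]
   → B = (9, -28)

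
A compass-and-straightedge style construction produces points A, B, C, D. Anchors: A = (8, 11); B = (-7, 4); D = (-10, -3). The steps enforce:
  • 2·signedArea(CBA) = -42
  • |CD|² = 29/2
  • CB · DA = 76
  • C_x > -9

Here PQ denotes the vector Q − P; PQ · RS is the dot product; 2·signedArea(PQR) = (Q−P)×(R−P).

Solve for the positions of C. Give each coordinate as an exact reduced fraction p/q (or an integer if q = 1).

1. C_x = -17/2  [2·signedArea(CBA) = -42 ∩ CB · DA = 76]
2. C_y = 1/2  [2·signedArea(CBA) = -42 ∩ CB · DA = 76]
   → C = (-17/2, 1/2)

C = (-17/2, 1/2)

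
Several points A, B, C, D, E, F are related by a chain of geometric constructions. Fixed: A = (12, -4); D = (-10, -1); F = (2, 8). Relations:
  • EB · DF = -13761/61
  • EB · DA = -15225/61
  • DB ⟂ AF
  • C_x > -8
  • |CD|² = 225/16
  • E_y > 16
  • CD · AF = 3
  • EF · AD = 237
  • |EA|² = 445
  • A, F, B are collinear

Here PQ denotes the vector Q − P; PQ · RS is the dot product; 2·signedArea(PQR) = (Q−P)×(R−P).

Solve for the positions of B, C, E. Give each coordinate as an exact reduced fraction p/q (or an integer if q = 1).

B = (92/61, 524/61)
C = (-7, 5/4)
E = (14, 17)

1. B_x = 92/61  [A, F, B are collinear ∩ DB ⟂ AF]
2. B_y = 524/61  [A, F, B are collinear ∩ DB ⟂ AF]
   → B = (92/61, 524/61)
3. C_x = -7  [line 10·x + -12·y + 85 = 0 ∩ |CD|² = 225/16]
4. C_y = 5/4  [line 10·x + -12·y + 85 = 0 ∩ |CD|² = 225/16]
   → C = (-7, 5/4)
5. E_x = 14  [EB · DF = -13761/61 ∩ EF · AD = 237]
6. E_y = 17  [EB · DF = -13761/61 ∩ EF · AD = 237]
   → E = (14, 17)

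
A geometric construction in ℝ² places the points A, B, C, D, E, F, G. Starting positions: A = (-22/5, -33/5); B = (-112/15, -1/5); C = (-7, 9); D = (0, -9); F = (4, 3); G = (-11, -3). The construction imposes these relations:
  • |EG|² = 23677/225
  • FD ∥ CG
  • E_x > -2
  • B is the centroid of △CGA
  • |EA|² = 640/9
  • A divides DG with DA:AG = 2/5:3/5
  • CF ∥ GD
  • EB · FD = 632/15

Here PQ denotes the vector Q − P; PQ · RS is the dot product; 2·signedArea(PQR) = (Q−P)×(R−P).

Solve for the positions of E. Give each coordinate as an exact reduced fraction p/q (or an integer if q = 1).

1. E_x = -26/15  [line 4·x + 12·y + -148/15 = 0 ∩ |EA|² = 640/9]
2. E_y = 7/5  [line 4·x + 12·y + -148/15 = 0 ∩ |EA|² = 640/9]
   → E = (-26/15, 7/5)

E = (-26/15, 7/5)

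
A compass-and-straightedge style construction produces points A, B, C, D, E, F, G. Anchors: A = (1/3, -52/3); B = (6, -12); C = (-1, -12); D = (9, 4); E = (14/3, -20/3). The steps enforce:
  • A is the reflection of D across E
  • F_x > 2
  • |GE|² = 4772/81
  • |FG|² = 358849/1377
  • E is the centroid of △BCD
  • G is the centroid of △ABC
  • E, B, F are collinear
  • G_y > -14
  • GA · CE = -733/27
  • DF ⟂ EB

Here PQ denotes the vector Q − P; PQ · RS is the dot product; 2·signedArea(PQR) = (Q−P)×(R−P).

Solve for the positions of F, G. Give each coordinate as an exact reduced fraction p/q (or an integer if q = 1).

F = (41/17, 40/17)
G = (16/9, -124/9)

1. F_x = 41/17  [E, B, F are collinear ∩ DF ⟂ EB]
2. F_y = 40/17  [E, B, F are collinear ∩ DF ⟂ EB]
   → F = (41/17, 40/17)
3. G_x = 16/9  [G is the centroid of △ABC]
4. G_y = -124/9  [G is the centroid of △ABC]
   → G = (16/9, -124/9)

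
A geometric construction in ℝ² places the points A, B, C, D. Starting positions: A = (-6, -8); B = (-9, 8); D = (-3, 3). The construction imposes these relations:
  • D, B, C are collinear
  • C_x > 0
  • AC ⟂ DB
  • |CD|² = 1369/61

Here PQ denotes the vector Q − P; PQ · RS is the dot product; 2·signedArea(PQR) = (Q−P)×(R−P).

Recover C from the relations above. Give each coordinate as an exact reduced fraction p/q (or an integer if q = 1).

C = (39/61, -2/61)

1. C_x = 39/61  [D, B, C are collinear ∩ AC ⟂ DB]
2. C_y = -2/61  [D, B, C are collinear ∩ AC ⟂ DB]
   → C = (39/61, -2/61)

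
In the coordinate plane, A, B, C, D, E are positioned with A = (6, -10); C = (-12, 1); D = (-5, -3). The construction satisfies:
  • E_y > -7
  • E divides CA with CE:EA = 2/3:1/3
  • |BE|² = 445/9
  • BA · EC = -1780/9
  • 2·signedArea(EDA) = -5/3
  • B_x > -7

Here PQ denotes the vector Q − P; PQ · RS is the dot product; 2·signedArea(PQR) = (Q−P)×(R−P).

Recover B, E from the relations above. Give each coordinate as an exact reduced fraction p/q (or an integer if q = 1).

B = (-6, -8/3)
E = (0, -19/3)

1. E_x = 0  [E divides CA with CE:EA = 2/3:1/3]
2. E_y = -19/3  [E divides CA with CE:EA = 2/3:1/3]
   → E = (0, -19/3)
3. B_x = -6  [line 12·x + -22/3·y + 472/9 = 0 ∩ |BE|² = 445/9]
4. B_y = -8/3  [line 12·x + -22/3·y + 472/9 = 0 ∩ |BE|² = 445/9]
   → B = (-6, -8/3)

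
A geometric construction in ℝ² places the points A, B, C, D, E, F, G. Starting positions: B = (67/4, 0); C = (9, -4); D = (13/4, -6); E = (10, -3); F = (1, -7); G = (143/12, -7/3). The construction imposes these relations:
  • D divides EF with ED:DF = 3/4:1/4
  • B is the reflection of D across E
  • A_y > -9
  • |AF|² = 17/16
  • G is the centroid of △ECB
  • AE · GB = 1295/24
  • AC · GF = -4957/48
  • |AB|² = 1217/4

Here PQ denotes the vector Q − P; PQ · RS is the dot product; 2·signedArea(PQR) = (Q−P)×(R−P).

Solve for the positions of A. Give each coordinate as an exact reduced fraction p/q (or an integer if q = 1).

A = (5/4, -8)

1. A_x = 5/4  [AC · GF = -4957/48 ∩ AE · GB = 1295/24]
2. A_y = -8  [AC · GF = -4957/48 ∩ AE · GB = 1295/24]
   → A = (5/4, -8)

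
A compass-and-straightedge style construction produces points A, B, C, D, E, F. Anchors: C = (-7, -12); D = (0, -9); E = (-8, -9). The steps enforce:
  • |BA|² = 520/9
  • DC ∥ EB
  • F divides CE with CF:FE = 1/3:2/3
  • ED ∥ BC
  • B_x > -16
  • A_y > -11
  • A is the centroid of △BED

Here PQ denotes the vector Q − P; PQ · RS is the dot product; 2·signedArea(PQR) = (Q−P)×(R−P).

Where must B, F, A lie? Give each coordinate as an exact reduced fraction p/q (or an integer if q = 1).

A = (-23/3, -10)
B = (-15, -12)
F = (-22/3, -11)

1. B_x = -15  [ED ∥ BC ∩ DC ∥ EB]
2. B_y = -12  [ED ∥ BC ∩ DC ∥ EB]
   → B = (-15, -12)
3. F_x = -22/3  [F divides CE with CF:FE = 1/3:2/3]
4. F_y = -11  [F divides CE with CF:FE = 1/3:2/3]
   → F = (-22/3, -11)
5. A_x = -23/3  [A is the centroid of △BED]
6. A_y = -10  [A is the centroid of △BED]
   → A = (-23/3, -10)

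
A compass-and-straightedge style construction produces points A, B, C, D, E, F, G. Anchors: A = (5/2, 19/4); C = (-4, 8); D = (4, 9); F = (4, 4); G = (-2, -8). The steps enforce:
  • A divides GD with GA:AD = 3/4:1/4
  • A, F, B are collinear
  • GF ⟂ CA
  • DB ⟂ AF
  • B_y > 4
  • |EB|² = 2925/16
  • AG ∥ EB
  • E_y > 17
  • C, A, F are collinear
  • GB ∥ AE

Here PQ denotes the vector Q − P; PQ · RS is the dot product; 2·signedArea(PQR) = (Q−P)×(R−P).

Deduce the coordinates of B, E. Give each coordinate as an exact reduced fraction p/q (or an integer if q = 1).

1. B_x = 2  [A, F, B are collinear ∩ DB ⟂ AF]
2. B_y = 5  [A, F, B are collinear ∩ DB ⟂ AF]
   → B = (2, 5)
3. E_x = 13/2  [AG ∥ EB ∩ GB ∥ AE]
4. E_y = 71/4  [AG ∥ EB ∩ GB ∥ AE]
   → E = (13/2, 71/4)

B = (2, 5)
E = (13/2, 71/4)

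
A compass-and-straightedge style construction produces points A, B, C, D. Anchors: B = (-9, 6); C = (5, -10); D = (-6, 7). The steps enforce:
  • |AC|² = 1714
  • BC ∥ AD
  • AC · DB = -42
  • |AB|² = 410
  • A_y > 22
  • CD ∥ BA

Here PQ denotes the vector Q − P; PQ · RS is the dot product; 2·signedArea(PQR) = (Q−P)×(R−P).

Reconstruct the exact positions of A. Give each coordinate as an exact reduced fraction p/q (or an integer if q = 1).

1. A_x = -20  [BC ∥ AD ∩ CD ∥ BA]
2. A_y = 23  [BC ∥ AD ∩ CD ∥ BA]
   → A = (-20, 23)

A = (-20, 23)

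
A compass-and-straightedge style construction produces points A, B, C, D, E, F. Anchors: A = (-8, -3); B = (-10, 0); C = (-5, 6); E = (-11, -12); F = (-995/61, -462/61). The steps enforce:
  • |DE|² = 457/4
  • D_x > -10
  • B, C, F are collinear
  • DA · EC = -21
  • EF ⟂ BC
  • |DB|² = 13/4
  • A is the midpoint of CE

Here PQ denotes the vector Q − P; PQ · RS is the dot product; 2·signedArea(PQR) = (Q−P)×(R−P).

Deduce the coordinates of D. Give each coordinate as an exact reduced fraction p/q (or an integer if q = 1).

D = (-9, -3/2)

1. D_x = -9  [line -6·x + -18·y + -81 = 0 ∩ |DB|² = 13/4]
2. D_y = -3/2  [line -6·x + -18·y + -81 = 0 ∩ |DB|² = 13/4]
   → D = (-9, -3/2)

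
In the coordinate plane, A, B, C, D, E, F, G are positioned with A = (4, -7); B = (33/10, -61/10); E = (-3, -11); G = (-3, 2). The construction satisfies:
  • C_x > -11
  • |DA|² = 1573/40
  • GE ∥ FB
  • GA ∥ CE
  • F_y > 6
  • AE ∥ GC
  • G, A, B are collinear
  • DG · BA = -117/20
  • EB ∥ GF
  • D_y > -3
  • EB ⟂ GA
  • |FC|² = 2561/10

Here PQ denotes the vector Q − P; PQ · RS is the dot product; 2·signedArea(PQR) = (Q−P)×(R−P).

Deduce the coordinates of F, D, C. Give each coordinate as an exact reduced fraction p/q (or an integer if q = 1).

C = (-10, -2)
D = (3/20, -41/20)
F = (33/10, 69/10)

1. F_x = 33/10  [GE ∥ FB ∩ EB ∥ GF]
2. F_y = 69/10  [GE ∥ FB ∩ EB ∥ GF]
   → F = (33/10, 69/10)
3. D_x = 3/20  [line -7/10·x + 9/10·y + 39/20 = 0 ∩ |DA|² = 1573/40]
4. D_y = -41/20  [line -7/10·x + 9/10·y + 39/20 = 0 ∩ |DA|² = 1573/40]
   → D = (3/20, -41/20)
5. C_x = -10  [GA ∥ CE ∩ AE ∥ GC]
6. C_y = -2  [GA ∥ CE ∩ AE ∥ GC]
   → C = (-10, -2)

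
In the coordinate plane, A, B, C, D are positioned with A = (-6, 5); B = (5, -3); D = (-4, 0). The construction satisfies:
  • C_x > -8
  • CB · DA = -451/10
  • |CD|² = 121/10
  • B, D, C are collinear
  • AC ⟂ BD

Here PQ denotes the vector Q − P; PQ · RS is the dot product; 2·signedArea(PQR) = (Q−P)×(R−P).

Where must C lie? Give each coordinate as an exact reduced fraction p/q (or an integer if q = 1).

1. C_x = -73/10  [B, D, C are collinear ∩ AC ⟂ BD]
2. C_y = 11/10  [B, D, C are collinear ∩ AC ⟂ BD]
   → C = (-73/10, 11/10)

C = (-73/10, 11/10)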